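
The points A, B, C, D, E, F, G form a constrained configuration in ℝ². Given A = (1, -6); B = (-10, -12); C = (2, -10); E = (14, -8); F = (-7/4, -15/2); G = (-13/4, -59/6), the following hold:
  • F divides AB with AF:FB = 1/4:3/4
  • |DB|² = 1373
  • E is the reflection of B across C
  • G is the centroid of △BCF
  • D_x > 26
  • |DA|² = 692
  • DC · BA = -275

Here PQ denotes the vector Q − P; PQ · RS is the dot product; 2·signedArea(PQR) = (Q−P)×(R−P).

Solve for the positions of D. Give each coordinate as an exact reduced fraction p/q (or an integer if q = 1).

D = (27, -10)

1. D_x = 27  [line -11·x + -6·y + 237 = 0 ∩ |DB|² = 1373]
2. D_y = -10  [line -11·x + -6·y + 237 = 0 ∩ |DB|² = 1373]
   → D = (27, -10)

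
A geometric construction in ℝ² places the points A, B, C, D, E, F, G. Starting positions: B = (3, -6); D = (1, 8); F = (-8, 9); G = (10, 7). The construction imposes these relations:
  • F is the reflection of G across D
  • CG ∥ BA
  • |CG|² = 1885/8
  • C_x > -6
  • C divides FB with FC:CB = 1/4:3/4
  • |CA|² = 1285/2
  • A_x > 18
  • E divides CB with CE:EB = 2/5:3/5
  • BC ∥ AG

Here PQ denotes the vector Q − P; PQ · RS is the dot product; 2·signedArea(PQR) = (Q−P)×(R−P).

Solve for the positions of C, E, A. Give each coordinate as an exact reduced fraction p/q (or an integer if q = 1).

1. C_x = -21/4  [C divides FB with FC:CB = 1/4:3/4]
2. C_y = 21/4  [C divides FB with FC:CB = 1/4:3/4]
   → C = (-21/4, 21/4)
3. E_x = -39/20  [E divides CB with CE:EB = 2/5:3/5]
4. E_y = 3/4  [E divides CB with CE:EB = 2/5:3/5]
   → E = (-39/20, 3/4)
5. A_x = 73/4  [BC ∥ AG ∩ CG ∥ BA]
6. A_y = -17/4  [BC ∥ AG ∩ CG ∥ BA]
   → A = (73/4, -17/4)

A = (73/4, -17/4)
C = (-21/4, 21/4)
E = (-39/20, 3/4)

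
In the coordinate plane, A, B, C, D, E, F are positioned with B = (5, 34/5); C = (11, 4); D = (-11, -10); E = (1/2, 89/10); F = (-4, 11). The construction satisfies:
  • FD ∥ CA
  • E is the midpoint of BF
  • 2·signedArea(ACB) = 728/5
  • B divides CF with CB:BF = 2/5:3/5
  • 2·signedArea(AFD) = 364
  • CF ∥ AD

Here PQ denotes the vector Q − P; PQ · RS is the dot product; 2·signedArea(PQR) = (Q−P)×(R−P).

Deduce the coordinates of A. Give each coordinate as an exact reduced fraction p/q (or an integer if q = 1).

1. A_x = 4  [CF ∥ AD ∩ FD ∥ CA]
2. A_y = -17  [CF ∥ AD ∩ FD ∥ CA]
   → A = (4, -17)

A = (4, -17)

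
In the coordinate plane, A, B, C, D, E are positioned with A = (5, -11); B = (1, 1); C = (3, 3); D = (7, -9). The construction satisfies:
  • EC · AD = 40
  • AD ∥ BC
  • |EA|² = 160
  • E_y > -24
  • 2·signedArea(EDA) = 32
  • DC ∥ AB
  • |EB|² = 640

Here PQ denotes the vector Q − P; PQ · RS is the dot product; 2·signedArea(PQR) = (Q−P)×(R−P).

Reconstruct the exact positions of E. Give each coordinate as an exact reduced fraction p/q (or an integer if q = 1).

1. E_x = 9  [2·signedArea(EDA) = 32 ∩ EC · AD = 40]
2. E_y = -23  [2·signedArea(EDA) = 32 ∩ EC · AD = 40]
   → E = (9, -23)

E = (9, -23)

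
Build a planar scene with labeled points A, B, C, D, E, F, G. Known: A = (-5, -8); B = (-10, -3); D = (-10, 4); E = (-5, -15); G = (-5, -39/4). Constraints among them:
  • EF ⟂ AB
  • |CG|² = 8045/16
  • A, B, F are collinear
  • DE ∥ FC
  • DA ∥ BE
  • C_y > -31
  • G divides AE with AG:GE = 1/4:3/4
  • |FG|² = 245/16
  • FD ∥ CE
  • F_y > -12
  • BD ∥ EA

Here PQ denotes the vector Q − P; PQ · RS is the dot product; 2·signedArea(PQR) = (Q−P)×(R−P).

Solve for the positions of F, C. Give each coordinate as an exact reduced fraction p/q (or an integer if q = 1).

C = (7/2, -61/2)
F = (-3/2, -23/2)

1. F_x = -3/2  [A, B, F are collinear ∩ EF ⟂ AB]
2. F_y = -23/2  [A, B, F are collinear ∩ EF ⟂ AB]
   → F = (-3/2, -23/2)
3. C_x = 7/2  [FD ∥ CE ∩ DE ∥ FC]
4. C_y = -61/2  [FD ∥ CE ∩ DE ∥ FC]
   → C = (7/2, -61/2)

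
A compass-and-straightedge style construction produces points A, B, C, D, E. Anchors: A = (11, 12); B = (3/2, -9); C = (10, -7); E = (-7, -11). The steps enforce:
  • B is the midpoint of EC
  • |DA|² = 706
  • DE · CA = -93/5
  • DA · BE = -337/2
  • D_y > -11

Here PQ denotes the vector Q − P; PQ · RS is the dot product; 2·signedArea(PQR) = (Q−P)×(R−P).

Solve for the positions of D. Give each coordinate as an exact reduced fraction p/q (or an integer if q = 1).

D = (-18/5, -51/5)

1. D_x = -18/5  [DA · BE = -337/2 ∩ DE · CA = -93/5]
2. D_y = -51/5  [DA · BE = -337/2 ∩ DE · CA = -93/5]
   → D = (-18/5, -51/5)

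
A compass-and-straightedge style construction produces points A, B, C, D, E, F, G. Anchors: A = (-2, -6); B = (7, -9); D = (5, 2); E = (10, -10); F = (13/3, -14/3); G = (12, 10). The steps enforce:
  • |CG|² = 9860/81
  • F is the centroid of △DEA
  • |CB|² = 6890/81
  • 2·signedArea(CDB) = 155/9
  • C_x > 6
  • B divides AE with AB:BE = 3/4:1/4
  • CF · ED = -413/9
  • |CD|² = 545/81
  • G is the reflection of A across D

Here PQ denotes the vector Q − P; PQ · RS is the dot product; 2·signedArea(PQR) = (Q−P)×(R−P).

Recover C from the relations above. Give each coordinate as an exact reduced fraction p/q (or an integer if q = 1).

1. C_x = 62/9  [CF · ED = -413/9 ∩ 2·signedArea(CDB) = 155/9]
2. C_y = 2/9  [CF · ED = -413/9 ∩ 2·signedArea(CDB) = 155/9]
   → C = (62/9, 2/9)

C = (62/9, 2/9)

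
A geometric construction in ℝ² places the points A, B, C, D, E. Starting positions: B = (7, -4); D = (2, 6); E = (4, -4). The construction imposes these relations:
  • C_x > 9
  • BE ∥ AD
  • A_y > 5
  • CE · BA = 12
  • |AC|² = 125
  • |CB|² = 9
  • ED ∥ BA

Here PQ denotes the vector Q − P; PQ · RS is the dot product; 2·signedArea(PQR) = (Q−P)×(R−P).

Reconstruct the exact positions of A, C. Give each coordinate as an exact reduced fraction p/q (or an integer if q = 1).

A = (5, 6)
C = (10, -4)

1. A_x = 5  [BE ∥ AD ∩ ED ∥ BA]
2. A_y = 6  [BE ∥ AD ∩ ED ∥ BA]
   → A = (5, 6)
3. C_x = 10  [line 2·x + -10·y + -60 = 0 ∩ |CB|² = 9]
4. C_y = -4  [line 2·x + -10·y + -60 = 0 ∩ |CB|² = 9]
   → C = (10, -4)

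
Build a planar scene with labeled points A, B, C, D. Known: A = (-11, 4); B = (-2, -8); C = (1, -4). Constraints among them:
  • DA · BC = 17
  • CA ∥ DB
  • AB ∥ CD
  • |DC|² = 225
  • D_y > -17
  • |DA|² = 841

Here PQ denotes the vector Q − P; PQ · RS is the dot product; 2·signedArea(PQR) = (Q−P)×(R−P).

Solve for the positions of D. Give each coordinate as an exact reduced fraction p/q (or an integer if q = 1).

1. D_x = 10  [CA ∥ DB ∩ AB ∥ CD]
2. D_y = -16  [CA ∥ DB ∩ AB ∥ CD]
   → D = (10, -16)

D = (10, -16)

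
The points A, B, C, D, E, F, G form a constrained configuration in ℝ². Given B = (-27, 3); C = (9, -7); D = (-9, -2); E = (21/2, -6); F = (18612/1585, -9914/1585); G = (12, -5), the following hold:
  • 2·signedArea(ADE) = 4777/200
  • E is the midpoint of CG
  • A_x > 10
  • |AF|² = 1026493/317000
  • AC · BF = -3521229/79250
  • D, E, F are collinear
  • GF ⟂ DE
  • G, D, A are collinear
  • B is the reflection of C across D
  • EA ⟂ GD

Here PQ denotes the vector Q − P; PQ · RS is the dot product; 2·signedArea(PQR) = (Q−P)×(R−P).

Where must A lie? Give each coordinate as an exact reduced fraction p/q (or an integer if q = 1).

1. A_x = 1067/100  [G, D, A are collinear ∩ EA ⟂ GD]
2. A_y = -481/100  [G, D, A are collinear ∩ EA ⟂ GD]
   → A = (1067/100, -481/100)

A = (1067/100, -481/100)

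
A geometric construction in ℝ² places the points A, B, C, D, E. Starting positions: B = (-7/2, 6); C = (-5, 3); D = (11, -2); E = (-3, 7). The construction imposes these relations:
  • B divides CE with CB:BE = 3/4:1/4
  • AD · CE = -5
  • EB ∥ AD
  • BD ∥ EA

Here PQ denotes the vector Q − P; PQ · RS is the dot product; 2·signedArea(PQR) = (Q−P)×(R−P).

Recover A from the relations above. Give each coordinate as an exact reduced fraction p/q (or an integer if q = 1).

1. A_x = 23/2  [EB ∥ AD ∩ BD ∥ EA]
2. A_y = -1  [EB ∥ AD ∩ BD ∥ EA]
   → A = (23/2, -1)

A = (23/2, -1)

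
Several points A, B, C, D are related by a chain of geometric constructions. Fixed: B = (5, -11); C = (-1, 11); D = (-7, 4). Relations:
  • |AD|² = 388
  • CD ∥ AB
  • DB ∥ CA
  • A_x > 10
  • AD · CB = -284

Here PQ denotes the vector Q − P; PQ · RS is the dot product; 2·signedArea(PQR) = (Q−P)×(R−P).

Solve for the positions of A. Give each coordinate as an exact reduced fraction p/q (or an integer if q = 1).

1. A_x = 11  [CD ∥ AB ∩ DB ∥ CA]
2. A_y = -4  [CD ∥ AB ∩ DB ∥ CA]
   → A = (11, -4)

A = (11, -4)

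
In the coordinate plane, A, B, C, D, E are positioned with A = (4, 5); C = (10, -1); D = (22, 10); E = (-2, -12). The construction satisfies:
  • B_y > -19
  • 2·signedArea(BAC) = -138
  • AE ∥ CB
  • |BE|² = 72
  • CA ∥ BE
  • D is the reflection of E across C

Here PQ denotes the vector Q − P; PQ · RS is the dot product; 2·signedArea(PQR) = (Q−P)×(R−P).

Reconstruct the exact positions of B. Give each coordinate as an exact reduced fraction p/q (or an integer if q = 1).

B = (4, -18)

1. B_x = 4  [CA ∥ BE ∩ AE ∥ CB]
2. B_y = -18  [CA ∥ BE ∩ AE ∥ CB]
   → B = (4, -18)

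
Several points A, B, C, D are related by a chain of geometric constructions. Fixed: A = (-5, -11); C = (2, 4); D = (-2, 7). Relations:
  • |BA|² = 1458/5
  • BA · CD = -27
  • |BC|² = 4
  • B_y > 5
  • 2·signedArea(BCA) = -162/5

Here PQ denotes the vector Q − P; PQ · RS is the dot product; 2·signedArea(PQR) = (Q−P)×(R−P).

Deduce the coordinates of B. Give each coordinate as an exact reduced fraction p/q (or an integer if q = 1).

B = (2/5, 26/5)

1. B_x = 2/5  [BA · CD = -27 ∩ 2·signedArea(BCA) = -162/5]
2. B_y = 26/5  [BA · CD = -27 ∩ 2·signedArea(BCA) = -162/5]
   → B = (2/5, 26/5)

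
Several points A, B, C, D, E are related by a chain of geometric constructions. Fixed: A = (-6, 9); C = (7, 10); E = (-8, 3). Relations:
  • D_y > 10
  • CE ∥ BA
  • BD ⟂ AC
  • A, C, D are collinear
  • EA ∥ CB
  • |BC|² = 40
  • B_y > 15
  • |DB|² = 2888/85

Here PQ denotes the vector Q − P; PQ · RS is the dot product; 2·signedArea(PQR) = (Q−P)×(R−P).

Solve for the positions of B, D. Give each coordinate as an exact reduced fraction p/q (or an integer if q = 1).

1. B_x = 9  [CE ∥ BA ∩ EA ∥ CB]
2. B_y = 16  [CE ∥ BA ∩ EA ∥ CB]
   → B = (9, 16)
3. D_x = 803/85  [A, C, D are collinear ∩ BD ⟂ AC]
4. D_y = 866/85  [A, C, D are collinear ∩ BD ⟂ AC]
   → D = (803/85, 866/85)

B = (9, 16)
D = (803/85, 866/85)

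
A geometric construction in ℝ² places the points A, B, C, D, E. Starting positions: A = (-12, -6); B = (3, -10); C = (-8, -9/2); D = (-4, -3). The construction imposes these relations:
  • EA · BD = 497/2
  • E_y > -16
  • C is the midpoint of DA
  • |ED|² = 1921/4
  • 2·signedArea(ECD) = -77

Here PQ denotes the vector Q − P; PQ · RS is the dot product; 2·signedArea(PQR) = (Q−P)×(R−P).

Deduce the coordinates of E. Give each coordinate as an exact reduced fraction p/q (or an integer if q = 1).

E = (14, -31/2)

1. E_x = 14  [2·signedArea(ECD) = -77 ∩ EA · BD = 497/2]
2. E_y = -31/2  [2·signedArea(ECD) = -77 ∩ EA · BD = 497/2]
   → E = (14, -31/2)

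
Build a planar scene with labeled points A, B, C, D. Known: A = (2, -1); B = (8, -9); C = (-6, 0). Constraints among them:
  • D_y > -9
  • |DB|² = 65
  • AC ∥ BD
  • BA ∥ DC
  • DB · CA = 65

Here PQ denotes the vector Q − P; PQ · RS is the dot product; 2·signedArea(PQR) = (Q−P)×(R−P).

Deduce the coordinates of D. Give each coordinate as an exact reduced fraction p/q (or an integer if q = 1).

D = (0, -8)

1. D_x = 0  [BA ∥ DC ∩ AC ∥ BD]
2. D_y = -8  [BA ∥ DC ∩ AC ∥ BD]
   → D = (0, -8)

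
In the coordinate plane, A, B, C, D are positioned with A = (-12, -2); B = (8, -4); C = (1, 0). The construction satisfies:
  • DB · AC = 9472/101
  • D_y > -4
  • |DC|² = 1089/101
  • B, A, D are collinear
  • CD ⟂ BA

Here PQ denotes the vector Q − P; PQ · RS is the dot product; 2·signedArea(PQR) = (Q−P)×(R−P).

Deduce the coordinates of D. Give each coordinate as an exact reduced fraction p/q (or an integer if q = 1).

1. D_x = 68/101  [B, A, D are collinear ∩ CD ⟂ BA]
2. D_y = -330/101  [B, A, D are collinear ∩ CD ⟂ BA]
   → D = (68/101, -330/101)

D = (68/101, -330/101)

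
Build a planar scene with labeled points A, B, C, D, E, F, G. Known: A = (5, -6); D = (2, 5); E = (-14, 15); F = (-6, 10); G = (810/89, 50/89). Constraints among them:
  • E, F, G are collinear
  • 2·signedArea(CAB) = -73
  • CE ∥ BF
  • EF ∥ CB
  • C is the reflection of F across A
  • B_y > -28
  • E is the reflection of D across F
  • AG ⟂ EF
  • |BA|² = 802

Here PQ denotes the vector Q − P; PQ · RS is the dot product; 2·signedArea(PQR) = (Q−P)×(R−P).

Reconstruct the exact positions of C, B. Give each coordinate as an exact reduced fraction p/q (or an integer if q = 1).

1. C_x = 16  [C is the reflection of F across A]
2. C_y = -22  [C is the reflection of F across A]
   → C = (16, -22)
3. B_x = 24  [CE ∥ BF ∩ EF ∥ CB]
4. B_y = -27  [CE ∥ BF ∩ EF ∥ CB]
   → B = (24, -27)

B = (24, -27)
C = (16, -22)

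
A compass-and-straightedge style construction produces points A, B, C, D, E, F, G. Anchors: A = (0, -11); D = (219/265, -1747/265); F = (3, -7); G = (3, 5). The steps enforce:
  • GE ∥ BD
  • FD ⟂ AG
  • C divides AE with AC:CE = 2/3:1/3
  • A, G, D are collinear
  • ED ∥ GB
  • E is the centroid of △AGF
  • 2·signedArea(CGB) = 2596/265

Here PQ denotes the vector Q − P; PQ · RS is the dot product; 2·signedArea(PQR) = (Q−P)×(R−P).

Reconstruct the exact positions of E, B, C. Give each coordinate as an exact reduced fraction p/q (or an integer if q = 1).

B = (484/265, 2179/795)
C = (4/3, -59/9)
E = (2, -13/3)

1. E_x = 2  [E is the centroid of △AGF]
2. E_y = -13/3  [E is the centroid of △AGF]
   → E = (2, -13/3)
3. B_x = 484/265  [GE ∥ BD ∩ ED ∥ GB]
4. B_y = 2179/795  [GE ∥ BD ∩ ED ∥ GB]
   → B = (484/265, 2179/795)
5. C_x = 4/3  [C divides AE with AC:CE = 2/3:1/3]
6. C_y = -59/9  [C divides AE with AC:CE = 2/3:1/3]
   → C = (4/3, -59/9)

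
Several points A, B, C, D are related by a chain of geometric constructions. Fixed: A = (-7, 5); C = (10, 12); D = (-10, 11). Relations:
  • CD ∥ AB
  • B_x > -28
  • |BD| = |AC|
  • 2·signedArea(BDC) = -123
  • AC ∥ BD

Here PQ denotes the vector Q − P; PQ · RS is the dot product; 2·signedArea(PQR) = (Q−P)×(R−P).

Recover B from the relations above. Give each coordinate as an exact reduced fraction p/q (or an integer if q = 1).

1. B_x = -27  [AC ∥ BD ∩ CD ∥ AB]
2. B_y = 4  [AC ∥ BD ∩ CD ∥ AB]
   → B = (-27, 4)

B = (-27, 4)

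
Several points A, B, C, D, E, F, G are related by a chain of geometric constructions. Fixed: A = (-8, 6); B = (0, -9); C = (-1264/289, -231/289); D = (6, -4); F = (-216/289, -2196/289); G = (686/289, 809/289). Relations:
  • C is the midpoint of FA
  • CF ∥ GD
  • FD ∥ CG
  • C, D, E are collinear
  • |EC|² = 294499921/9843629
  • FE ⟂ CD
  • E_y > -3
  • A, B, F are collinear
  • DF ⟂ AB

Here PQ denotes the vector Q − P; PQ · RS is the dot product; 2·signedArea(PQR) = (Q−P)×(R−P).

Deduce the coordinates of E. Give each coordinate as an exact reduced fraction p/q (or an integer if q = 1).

1. E_x = 8395574/9843629  [C, D, E are collinear ∩ FE ⟂ CD]
2. E_y = -23742016/9843629  [C, D, E are collinear ∩ FE ⟂ CD]
   → E = (8395574/9843629, -23742016/9843629)

E = (8395574/9843629, -23742016/9843629)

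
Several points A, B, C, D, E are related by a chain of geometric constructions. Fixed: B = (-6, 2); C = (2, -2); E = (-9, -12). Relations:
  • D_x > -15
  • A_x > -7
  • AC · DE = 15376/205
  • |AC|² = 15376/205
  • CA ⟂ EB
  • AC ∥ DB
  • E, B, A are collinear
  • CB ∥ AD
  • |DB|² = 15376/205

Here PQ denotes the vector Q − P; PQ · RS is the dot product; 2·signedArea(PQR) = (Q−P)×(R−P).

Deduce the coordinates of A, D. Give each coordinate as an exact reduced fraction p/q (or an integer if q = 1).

A = (-1326/205, -38/205)
D = (-2966/205, 782/205)

1. A_x = -1326/205  [E, B, A are collinear ∩ CA ⟂ EB]
2. A_y = -38/205  [E, B, A are collinear ∩ CA ⟂ EB]
   → A = (-1326/205, -38/205)
3. D_x = -2966/205  [AC ∥ DB ∩ CB ∥ AD]
4. D_y = 782/205  [AC ∥ DB ∩ CB ∥ AD]
   → D = (-2966/205, 782/205)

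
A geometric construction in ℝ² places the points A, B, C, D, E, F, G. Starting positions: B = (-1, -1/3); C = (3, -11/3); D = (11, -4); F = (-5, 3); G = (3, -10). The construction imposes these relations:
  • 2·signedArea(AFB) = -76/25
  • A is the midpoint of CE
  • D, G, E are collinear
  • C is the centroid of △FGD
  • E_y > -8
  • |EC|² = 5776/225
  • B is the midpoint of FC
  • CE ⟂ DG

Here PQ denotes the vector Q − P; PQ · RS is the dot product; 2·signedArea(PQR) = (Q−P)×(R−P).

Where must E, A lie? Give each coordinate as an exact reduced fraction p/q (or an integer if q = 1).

A = (113/25, -427/75)
E = (151/25, -193/25)

1. E_x = 151/25  [D, G, E are collinear ∩ CE ⟂ DG]
2. E_y = -193/25  [D, G, E are collinear ∩ CE ⟂ DG]
   → E = (151/25, -193/25)
3. A_x = 113/25  [A is the midpoint of CE]
4. A_y = -427/75  [A is the midpoint of CE]
   → A = (113/25, -427/75)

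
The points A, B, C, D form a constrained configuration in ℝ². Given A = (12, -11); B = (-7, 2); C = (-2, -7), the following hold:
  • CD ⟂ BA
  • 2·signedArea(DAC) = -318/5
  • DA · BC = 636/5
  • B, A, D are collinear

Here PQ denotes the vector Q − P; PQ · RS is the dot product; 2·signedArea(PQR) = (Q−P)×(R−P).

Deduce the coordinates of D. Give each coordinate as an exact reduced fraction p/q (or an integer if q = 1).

D = (3/5, -16/5)

1. D_x = 3/5  [B, A, D are collinear ∩ CD ⟂ BA]
2. D_y = -16/5  [B, A, D are collinear ∩ CD ⟂ BA]
   → D = (3/5, -16/5)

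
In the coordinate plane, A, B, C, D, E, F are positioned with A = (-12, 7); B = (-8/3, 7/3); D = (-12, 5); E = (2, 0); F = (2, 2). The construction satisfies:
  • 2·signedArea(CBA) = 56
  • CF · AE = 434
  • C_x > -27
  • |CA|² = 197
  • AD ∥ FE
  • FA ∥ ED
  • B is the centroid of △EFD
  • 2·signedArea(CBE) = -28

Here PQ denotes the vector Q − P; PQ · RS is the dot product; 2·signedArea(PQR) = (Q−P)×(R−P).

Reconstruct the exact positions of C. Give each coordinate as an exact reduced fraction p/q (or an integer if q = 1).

C = (-26, 8)

1. C_x = -26  [2·signedArea(CBA) = 56 ∩ CF · AE = 434]
2. C_y = 8  [2·signedArea(CBA) = 56 ∩ CF · AE = 434]
   → C = (-26, 8)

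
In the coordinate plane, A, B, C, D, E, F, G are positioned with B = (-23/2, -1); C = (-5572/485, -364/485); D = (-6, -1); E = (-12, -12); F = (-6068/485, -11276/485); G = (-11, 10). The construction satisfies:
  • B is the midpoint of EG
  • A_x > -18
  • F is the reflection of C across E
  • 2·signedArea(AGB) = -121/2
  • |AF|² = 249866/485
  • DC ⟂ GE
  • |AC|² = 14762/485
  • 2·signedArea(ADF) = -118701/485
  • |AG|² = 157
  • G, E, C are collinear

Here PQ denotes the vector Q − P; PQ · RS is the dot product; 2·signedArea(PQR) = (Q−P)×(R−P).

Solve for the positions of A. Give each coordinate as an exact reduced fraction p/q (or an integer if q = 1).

A = (-17, -1)

1. A_x = -17  [2·signedArea(ADF) = -118701/485 ∩ 2·signedArea(AGB) = -121/2]
2. A_y = -1  [2·signedArea(ADF) = -118701/485 ∩ 2·signedArea(AGB) = -121/2]
   → A = (-17, -1)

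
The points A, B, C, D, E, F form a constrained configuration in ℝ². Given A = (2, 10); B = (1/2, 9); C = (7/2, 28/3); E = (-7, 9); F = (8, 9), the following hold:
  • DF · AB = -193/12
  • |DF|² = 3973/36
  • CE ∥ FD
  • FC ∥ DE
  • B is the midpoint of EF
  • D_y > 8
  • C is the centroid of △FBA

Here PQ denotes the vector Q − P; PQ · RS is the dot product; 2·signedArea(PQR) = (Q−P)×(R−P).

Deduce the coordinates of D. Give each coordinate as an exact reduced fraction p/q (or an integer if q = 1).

D = (-5/2, 26/3)

1. D_x = -5/2  [FC ∥ DE ∩ CE ∥ FD]
2. D_y = 26/3  [FC ∥ DE ∩ CE ∥ FD]
   → D = (-5/2, 26/3)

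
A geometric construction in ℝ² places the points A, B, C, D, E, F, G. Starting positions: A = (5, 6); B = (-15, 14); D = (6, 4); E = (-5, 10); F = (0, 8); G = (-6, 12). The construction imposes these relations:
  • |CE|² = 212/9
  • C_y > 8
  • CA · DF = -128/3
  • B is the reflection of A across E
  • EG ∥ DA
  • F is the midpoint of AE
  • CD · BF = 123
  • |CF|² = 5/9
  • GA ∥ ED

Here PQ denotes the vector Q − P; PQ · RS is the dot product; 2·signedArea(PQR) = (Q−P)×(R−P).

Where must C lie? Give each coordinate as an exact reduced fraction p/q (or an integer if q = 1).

1. C_x = -1/3  [CA · DF = -128/3 ∩ CD · BF = 123]
2. C_y = 26/3  [CA · DF = -128/3 ∩ CD · BF = 123]
   → C = (-1/3, 26/3)

C = (-1/3, 26/3)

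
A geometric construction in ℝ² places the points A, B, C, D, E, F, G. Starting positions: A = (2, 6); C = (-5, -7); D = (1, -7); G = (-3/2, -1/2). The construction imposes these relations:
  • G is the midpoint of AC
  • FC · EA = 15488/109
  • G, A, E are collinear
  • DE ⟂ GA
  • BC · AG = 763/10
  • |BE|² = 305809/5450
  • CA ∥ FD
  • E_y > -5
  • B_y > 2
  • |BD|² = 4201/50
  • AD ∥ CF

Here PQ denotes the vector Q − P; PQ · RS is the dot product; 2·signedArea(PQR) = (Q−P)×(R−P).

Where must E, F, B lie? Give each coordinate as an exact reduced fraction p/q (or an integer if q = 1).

B = (-1/10, 21/10)
E = (-398/109, -490/109)
F = (-6, -20)

1. E_x = -398/109  [G, A, E are collinear ∩ DE ⟂ GA]
2. E_y = -490/109  [G, A, E are collinear ∩ DE ⟂ GA]
   → E = (-398/109, -490/109)
3. F_x = -6  [CA ∥ FD ∩ AD ∥ CF]
4. F_y = -20  [CA ∥ FD ∩ AD ∥ CF]
   → F = (-6, -20)
5. B_x = -1/10  [line 7/2·x + 13/2·y + -133/10 = 0 ∩ |BD|² = 4201/50]
6. B_y = 21/10  [line 7/2·x + 13/2·y + -133/10 = 0 ∩ |BD|² = 4201/50]
   → B = (-1/10, 21/10)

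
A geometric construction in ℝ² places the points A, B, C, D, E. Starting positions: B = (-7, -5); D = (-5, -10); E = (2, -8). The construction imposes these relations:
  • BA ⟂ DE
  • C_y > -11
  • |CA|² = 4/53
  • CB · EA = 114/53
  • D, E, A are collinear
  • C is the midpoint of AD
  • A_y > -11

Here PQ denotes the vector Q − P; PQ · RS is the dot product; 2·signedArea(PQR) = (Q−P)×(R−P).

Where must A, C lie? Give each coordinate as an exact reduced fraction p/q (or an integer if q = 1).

A = (-293/53, -538/53)
C = (-279/53, -534/53)

1. A_x = -293/53  [D, E, A are collinear ∩ BA ⟂ DE]
2. A_y = -538/53  [D, E, A are collinear ∩ BA ⟂ DE]
   → A = (-293/53, -538/53)
3. C_x = -279/53  [C is the midpoint of AD]
4. C_y = -534/53  [C is the midpoint of AD]
   → C = (-279/53, -534/53)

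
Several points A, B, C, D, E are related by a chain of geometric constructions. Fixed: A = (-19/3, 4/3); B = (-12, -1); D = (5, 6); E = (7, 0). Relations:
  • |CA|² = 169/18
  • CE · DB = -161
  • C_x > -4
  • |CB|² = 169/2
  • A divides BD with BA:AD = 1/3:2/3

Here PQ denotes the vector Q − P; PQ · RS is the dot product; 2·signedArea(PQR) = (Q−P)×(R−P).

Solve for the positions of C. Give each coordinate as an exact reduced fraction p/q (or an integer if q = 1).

C = (-7/2, 5/2)

1. C_x = -7/2  [line 17·x + 7·y + 42 = 0 ∩ |CA|² = 169/18]
2. C_y = 5/2  [line 17·x + 7·y + 42 = 0 ∩ |CA|² = 169/18]
   → C = (-7/2, 5/2)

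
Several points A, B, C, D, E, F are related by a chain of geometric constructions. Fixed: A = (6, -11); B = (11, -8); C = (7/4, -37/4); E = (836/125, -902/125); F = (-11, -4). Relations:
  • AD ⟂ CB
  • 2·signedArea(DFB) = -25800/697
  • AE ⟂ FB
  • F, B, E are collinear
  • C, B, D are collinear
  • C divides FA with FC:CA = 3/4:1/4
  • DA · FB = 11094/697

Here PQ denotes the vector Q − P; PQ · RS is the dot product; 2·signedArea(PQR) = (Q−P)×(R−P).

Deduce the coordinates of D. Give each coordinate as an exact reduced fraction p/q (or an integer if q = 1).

1. D_x = 3967/697  [C, B, D are collinear ∩ AD ⟂ CB]
2. D_y = -6076/697  [C, B, D are collinear ∩ AD ⟂ CB]
   → D = (3967/697, -6076/697)

D = (3967/697, -6076/697)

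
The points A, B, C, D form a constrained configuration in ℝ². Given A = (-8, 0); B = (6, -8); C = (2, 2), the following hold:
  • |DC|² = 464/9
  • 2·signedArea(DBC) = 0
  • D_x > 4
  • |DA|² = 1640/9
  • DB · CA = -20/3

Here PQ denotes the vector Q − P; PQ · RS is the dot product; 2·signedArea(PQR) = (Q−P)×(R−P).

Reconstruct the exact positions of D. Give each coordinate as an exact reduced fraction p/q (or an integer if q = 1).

D = (14/3, -14/3)

1. D_x = 14/3  [2·signedArea(DBC) = 0 ∩ DB · CA = -20/3]
2. D_y = -14/3  [2·signedArea(DBC) = 0 ∩ DB · CA = -20/3]
   → D = (14/3, -14/3)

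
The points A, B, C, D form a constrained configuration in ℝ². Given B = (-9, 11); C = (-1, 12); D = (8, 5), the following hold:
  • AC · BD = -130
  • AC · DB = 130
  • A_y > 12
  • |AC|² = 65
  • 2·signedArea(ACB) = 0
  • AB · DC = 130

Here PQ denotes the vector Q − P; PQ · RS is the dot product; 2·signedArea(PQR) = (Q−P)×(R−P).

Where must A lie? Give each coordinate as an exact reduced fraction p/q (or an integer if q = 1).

A = (7, 13)

1. A_x = 7  [2·signedArea(ACB) = 0 ∩ AC · DB = 130]
2. A_y = 13  [2·signedArea(ACB) = 0 ∩ AC · DB = 130]
   → A = (7, 13)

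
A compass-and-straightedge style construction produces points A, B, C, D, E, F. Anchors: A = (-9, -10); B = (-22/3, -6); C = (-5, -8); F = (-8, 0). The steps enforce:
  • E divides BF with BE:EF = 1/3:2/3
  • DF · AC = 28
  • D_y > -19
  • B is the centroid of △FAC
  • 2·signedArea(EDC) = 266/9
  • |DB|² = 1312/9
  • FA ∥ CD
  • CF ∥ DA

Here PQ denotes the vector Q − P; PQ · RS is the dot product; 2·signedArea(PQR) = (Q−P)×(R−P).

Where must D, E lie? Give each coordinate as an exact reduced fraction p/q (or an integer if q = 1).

1. D_x = -6  [CF ∥ DA ∩ FA ∥ CD]
2. D_y = -18  [CF ∥ DA ∩ FA ∥ CD]
   → D = (-6, -18)
3. E_x = -68/9  [E divides BF with BE:EF = 1/3:2/3]
4. E_y = -4  [E divides BF with BE:EF = 1/3:2/3]
   → E = (-68/9, -4)

D = (-6, -18)
E = (-68/9, -4)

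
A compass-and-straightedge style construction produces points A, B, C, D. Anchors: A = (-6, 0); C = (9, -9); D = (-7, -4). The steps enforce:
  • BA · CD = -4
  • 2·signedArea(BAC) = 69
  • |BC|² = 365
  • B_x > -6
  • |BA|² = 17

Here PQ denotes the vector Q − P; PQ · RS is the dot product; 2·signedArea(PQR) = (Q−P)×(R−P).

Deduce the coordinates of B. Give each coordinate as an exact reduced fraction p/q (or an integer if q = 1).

1. B_x = -5  [BA · CD = -4 ∩ 2·signedArea(BAC) = 69]
2. B_y = 4  [BA · CD = -4 ∩ 2·signedArea(BAC) = 69]
   → B = (-5, 4)

B = (-5, 4)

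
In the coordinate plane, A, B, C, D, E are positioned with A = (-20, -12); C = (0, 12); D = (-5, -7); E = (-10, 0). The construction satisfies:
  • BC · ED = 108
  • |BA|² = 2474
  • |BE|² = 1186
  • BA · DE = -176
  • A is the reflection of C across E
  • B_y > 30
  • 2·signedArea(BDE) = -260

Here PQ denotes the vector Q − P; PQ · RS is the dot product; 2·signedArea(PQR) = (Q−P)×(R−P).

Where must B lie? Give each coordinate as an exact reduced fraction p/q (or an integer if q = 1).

1. B_x = 5  [BA · DE = -176 ∩ 2·signedArea(BDE) = -260]
2. B_y = 31  [BA · DE = -176 ∩ 2·signedArea(BDE) = -260]
   → B = (5, 31)

B = (5, 31)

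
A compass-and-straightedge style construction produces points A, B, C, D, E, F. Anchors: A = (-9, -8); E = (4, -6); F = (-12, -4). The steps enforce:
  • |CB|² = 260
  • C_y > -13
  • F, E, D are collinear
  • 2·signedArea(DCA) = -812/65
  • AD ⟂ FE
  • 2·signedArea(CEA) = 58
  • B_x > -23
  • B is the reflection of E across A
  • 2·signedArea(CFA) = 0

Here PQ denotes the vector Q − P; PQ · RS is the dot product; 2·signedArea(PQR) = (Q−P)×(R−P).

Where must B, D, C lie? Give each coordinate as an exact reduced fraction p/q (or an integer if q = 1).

1. B_x = -22  [B is the reflection of E across A]
2. B_y = -10  [B is the reflection of E across A]
   → B = (-22, -10)
3. D_x = -556/65  [F, E, D are collinear ∩ AD ⟂ FE]
4. D_y = -288/65  [F, E, D are collinear ∩ AD ⟂ FE]
   → D = (-556/65, -288/65)
5. C_x = -6  [2·signedArea(CFA) = 0 ∩ 2·signedArea(DCA) = -812/65]
6. C_y = -12  [2·signedArea(CFA) = 0 ∩ 2·signedArea(DCA) = -812/65]
   → C = (-6, -12)

B = (-22, -10)
C = (-6, -12)
D = (-556/65, -288/65)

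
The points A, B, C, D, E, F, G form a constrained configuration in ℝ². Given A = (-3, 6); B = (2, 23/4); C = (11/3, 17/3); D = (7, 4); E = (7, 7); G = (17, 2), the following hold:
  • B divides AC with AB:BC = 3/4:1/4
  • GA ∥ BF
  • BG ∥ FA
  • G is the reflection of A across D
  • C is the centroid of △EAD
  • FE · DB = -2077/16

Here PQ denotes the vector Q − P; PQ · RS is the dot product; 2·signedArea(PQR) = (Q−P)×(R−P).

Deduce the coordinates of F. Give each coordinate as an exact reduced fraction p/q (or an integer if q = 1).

F = (-18, 39/4)

1. F_x = -18  [BG ∥ FA ∩ GA ∥ BF]
2. F_y = 39/4  [BG ∥ FA ∩ GA ∥ BF]
   → F = (-18, 39/4)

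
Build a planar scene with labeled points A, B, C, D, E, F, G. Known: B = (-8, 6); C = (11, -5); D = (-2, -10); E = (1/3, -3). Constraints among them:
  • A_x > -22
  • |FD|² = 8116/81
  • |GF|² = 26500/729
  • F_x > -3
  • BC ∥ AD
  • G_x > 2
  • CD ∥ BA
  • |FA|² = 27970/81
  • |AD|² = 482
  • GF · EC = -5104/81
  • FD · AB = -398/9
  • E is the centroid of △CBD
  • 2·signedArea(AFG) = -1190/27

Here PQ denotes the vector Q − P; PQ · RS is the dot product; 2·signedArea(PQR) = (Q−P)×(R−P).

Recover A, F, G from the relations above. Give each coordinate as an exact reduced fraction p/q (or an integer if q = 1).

A = (-21, 1)
F = (-22/9, 0)
G = (80/27, -8/3)

1. A_x = -21  [BC ∥ AD ∩ CD ∥ BA]
2. A_y = 1  [BC ∥ AD ∩ CD ∥ BA]
   → A = (-21, 1)
3. F_x = -22/9  [line -13·x + -5·y + -286/9 = 0 ∩ |FA|² = 27970/81]
4. F_y = 0  [line -13·x + -5·y + -286/9 = 0 ∩ |FA|² = 27970/81]
   → F = (-22/9, 0)
5. G_x = 80/27  [GF · EC = -5104/81 ∩ 2·signedArea(AFG) = -1190/27]
6. G_y = -8/3  [GF · EC = -5104/81 ∩ 2·signedArea(AFG) = -1190/27]
   → G = (80/27, -8/3)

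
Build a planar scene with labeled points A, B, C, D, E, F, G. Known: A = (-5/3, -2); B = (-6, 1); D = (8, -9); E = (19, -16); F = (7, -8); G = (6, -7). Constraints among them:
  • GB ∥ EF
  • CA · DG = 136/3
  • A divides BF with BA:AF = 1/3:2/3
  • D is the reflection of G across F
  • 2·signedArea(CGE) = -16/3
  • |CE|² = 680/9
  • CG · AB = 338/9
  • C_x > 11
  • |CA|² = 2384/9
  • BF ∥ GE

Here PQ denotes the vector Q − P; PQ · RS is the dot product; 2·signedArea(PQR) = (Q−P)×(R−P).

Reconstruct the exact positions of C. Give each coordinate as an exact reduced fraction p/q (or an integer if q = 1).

1. C_x = 35/3  [CA · DG = 136/3 ∩ CG · AB = 338/9]
2. C_y = -34/3  [CA · DG = 136/3 ∩ CG · AB = 338/9]
   → C = (35/3, -34/3)

C = (35/3, -34/3)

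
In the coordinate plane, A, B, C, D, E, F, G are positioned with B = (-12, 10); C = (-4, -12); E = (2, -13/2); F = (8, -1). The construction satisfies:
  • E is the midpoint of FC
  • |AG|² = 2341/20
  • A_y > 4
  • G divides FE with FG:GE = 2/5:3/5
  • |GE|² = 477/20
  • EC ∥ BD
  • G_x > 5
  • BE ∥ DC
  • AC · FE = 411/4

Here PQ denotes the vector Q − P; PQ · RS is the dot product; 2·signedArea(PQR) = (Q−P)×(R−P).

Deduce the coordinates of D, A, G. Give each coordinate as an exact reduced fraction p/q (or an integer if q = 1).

1. D_x = -18  [BE ∥ DC ∩ EC ∥ BD]
2. D_y = 9/2  [BE ∥ DC ∩ EC ∥ BD]
   → D = (-18, 9/2)
3. G_x = 28/5  [G divides FE with FG:GE = 2/5:3/5]
4. G_y = -16/5  [G divides FE with FG:GE = 2/5:3/5]
   → G = (28/5, -16/5)
5. A_x = -2  [line 6·x + 11/2·y + -51/4 = 0 ∩ |AG|² = 2341/20]
6. A_y = 9/2  [line 6·x + 11/2·y + -51/4 = 0 ∩ |AG|² = 2341/20]
   → A = (-2, 9/2)

A = (-2, 9/2)
D = (-18, 9/2)
G = (28/5, -16/5)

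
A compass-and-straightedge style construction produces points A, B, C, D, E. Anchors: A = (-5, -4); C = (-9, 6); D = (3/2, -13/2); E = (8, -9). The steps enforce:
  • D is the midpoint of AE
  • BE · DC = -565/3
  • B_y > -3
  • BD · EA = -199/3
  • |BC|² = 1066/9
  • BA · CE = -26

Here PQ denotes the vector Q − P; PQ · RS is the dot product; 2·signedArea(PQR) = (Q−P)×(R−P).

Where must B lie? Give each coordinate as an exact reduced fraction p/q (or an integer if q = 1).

1. B_x = -2  [BE · DC = -565/3 ∩ BA · CE = -26]
2. B_y = -7/3  [BE · DC = -565/3 ∩ BA · CE = -26]
   → B = (-2, -7/3)

B = (-2, -7/3)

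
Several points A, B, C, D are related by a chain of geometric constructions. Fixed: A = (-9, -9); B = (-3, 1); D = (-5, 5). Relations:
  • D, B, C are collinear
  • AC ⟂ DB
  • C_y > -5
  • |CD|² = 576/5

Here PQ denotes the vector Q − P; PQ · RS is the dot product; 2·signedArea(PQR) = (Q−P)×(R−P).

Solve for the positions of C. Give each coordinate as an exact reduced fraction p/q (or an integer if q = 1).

1. C_x = -1/5  [D, B, C are collinear ∩ AC ⟂ DB]
2. C_y = -23/5  [D, B, C are collinear ∩ AC ⟂ DB]
   → C = (-1/5, -23/5)

C = (-1/5, -23/5)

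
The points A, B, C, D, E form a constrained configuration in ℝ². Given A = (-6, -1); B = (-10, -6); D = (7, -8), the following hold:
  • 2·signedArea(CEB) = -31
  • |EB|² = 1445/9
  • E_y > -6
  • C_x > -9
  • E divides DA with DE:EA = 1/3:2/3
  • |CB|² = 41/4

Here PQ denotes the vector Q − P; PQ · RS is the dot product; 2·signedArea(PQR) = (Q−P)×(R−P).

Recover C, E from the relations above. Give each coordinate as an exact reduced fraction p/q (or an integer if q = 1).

C = (-8, -7/2)
E = (8/3, -17/3)

1. E_x = 8/3  [E divides DA with DE:EA = 1/3:2/3]
2. E_y = -17/3  [E divides DA with DE:EA = 1/3:2/3]
   → E = (8/3, -17/3)
3. C_x = -8  [line 1/3·x + -38/3·y + -125/3 = 0 ∩ |CB|² = 41/4]
4. C_y = -7/2  [line 1/3·x + -38/3·y + -125/3 = 0 ∩ |CB|² = 41/4]
   → C = (-8, -7/2)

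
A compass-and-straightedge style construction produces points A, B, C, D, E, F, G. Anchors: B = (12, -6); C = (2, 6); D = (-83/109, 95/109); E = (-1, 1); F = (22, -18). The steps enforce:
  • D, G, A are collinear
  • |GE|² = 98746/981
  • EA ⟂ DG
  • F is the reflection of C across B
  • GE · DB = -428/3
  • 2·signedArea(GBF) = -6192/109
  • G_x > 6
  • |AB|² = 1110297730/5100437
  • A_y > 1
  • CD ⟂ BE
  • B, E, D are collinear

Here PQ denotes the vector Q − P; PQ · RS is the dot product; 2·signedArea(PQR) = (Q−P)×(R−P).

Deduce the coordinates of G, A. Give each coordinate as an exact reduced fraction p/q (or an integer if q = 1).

1. G_x = 2206/327  [GE · DB = -428/3 ∩ 2·signedArea(GBF) = -6192/109]
2. G_y = -586/109  [GE · DB = -428/3 ∩ 2·signedArea(GBF) = -6192/109]
   → G = (2206/327, -586/109)
3. A_x = -4924739/5100437  [D, G, A are collinear ∩ EA ⟂ DG]
4. A_y = 5311567/5100437  [D, G, A are collinear ∩ EA ⟂ DG]
   → A = (-4924739/5100437, 5311567/5100437)

A = (-4924739/5100437, 5311567/5100437)
G = (2206/327, -586/109)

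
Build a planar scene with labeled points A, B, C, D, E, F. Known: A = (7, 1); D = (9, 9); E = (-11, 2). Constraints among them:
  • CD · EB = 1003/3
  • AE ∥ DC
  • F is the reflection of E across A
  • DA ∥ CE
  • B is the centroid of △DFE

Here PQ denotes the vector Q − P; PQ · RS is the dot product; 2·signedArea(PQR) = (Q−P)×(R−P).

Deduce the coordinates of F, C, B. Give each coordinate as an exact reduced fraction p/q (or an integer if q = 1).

B = (23/3, 11/3)
C = (-9, 10)
F = (25, 0)

1. F_x = 25  [F is the reflection of E across A]
2. F_y = 0  [F is the reflection of E across A]
   → F = (25, 0)
3. C_x = -9  [DA ∥ CE ∩ AE ∥ DC]
4. C_y = 10  [DA ∥ CE ∩ AE ∥ DC]
   → C = (-9, 10)
5. B_x = 23/3  [B is the centroid of △DFE]
6. B_y = 11/3  [B is the centroid of △DFE]
   → B = (23/3, 11/3)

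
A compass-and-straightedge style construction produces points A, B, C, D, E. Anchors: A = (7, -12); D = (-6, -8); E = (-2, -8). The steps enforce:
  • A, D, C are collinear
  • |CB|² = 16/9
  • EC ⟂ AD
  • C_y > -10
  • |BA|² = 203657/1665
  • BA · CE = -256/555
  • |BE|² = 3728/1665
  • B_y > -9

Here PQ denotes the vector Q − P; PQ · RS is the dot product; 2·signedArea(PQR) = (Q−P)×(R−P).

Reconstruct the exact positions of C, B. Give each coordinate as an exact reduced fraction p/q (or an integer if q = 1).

B = (-638/185, -4648/555)
C = (-434/185, -1688/185)

1. C_x = -434/185  [A, D, C are collinear ∩ EC ⟂ AD]
2. C_y = -1688/185  [A, D, C are collinear ∩ EC ⟂ AD]
   → C = (-434/185, -1688/185)
3. B_x = -638/185  [line -64/185·x + -208/185·y + -5888/555 = 0 ∩ |BE|² = 3728/1665]
4. B_y = -4648/555  [line -64/185·x + -208/185·y + -5888/555 = 0 ∩ |BE|² = 3728/1665]
   → B = (-638/185, -4648/555)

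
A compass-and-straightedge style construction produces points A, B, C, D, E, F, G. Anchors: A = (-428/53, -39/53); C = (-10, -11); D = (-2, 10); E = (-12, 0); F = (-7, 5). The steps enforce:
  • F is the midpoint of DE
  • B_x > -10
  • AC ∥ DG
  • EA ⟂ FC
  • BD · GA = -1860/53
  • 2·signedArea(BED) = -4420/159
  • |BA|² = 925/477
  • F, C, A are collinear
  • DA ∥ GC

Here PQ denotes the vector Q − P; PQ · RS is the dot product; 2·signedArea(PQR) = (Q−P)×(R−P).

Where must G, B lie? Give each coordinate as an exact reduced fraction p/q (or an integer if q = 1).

1. G_x = -208/53  [DA ∥ GC ∩ AC ∥ DG]
2. G_y = -14/53  [DA ∥ GC ∩ AC ∥ DG]
   → G = (-208/53, -14/53)
3. B_x = -1480/159  [BD · GA = -1860/53 ∩ 2·signedArea(BED) = -4420/159]
4. B_y = -14/159  [BD · GA = -1860/53 ∩ 2·signedArea(BED) = -4420/159]
   → B = (-1480/159, -14/159)

B = (-1480/159, -14/159)
G = (-208/53, -14/53)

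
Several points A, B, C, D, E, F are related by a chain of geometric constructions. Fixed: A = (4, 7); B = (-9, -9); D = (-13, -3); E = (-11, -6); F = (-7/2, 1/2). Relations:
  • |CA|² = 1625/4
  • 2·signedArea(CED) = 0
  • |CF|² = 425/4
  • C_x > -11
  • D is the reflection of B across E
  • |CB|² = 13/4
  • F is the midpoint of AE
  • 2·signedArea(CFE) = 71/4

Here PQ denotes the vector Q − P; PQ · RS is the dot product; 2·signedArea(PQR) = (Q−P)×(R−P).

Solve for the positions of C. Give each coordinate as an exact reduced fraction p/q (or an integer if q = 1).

C = (-10, -15/2)

1. C_x = -10  [2·signedArea(CED) = 0 ∩ 2·signedArea(CFE) = 71/4]
2. C_y = -15/2  [2·signedArea(CED) = 0 ∩ 2·signedArea(CFE) = 71/4]
   → C = (-10, -15/2)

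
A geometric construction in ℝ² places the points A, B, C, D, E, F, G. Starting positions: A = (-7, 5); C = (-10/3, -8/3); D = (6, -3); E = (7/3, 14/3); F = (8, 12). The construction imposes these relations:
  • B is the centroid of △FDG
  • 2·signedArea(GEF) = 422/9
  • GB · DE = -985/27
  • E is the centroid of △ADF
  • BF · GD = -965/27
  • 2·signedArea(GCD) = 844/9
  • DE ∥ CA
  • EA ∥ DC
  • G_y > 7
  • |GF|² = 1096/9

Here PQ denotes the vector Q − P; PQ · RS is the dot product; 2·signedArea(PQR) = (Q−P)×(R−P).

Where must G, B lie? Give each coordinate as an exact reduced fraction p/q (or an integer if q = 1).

1. G_x = -2  [2·signedArea(GCD) = 844/9 ∩ 2·signedArea(GEF) = 422/9]
2. G_y = 22/3  [2·signedArea(GCD) = 844/9 ∩ 2·signedArea(GEF) = 422/9]
   → G = (-2, 22/3)
3. B_x = 4  [B is the centroid of △FDG]
4. B_y = 49/9  [B is the centroid of △FDG]
   → B = (4, 49/9)

B = (4, 49/9)
G = (-2, 22/3)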